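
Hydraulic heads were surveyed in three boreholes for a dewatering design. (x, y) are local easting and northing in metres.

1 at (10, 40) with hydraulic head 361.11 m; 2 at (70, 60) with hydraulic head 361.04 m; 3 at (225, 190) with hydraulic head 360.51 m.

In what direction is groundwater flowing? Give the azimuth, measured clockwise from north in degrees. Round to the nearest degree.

356°

With h = a·x + b·y + c and 1 as origin, the differences give:
  60·a + 20·b = -0.07
  215·a + 150·b = -0.60
Eliminate b (×150 and ×20, subtract): 4700·a = 1.500 → a = ∂h/∂x = +0.0003191
Back-substitute: b = ∂h/∂y = -0.004457.
Flow direction (−∇h) has components (-0.0003191 E, +0.004457 N).
Azimuth = atan2(E, N) = atan2(-0.0003191, +0.004457) = 355.9° ≈ 356°.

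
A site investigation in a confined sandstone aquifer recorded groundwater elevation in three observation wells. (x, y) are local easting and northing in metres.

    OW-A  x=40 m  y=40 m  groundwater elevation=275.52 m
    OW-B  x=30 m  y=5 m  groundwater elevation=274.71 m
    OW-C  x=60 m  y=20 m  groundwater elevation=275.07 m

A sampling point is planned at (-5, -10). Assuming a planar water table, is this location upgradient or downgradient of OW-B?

downgradient

With h = a·x + b·y + c and OW-A as origin, the differences give:
  (-10)·a + (-35)·b = -0.81
  20·a + (-20)·b = -0.45
Eliminate b (×(-20) and ×(-35), subtract): 900·a = 0.450 → a = ∂h/∂x = +0.0005000
Back-substitute: b = ∂h/∂y = +0.02300.
Head at (-5, -10) = 275.52 + (+0.0005000)·(-45) + (+0.02300)·(-50) = 274.35 m.
That is lower than the 274.71 m at OW-B, so the point is downgradient.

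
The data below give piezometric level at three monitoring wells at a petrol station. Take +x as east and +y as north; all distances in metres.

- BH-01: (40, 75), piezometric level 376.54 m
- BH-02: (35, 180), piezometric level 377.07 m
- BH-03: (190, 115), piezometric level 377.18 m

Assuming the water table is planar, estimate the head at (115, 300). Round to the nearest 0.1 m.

Differences from BH-01: to BH-02 (Δx, Δy, Δh) = (-5, 105, +0.53); to BH-03 = (150, 40, +0.64).
Solve a·Δx + b·Δy = Δh: det = (-5)·40 − 150·105 = -15950.
∂h/∂x = [(+0.53)·40 − (+0.64)·105] / -15950 = +0.002884
∂h/∂y = [(-5)·(+0.64) − 150·(+0.53)] / -15950 = +0.005185
h(115, 300) = 376.54 + (+0.002884)·(75) + (+0.005185)·(225) = 376.54 +0.216 +1.167 = 377.923 m.

377.9 m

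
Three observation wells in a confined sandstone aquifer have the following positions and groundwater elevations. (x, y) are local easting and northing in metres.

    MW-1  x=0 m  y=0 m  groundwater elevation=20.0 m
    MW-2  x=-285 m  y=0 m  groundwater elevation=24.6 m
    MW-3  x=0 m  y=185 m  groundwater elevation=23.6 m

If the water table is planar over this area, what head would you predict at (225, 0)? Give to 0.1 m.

16.4 m

∂h/∂x = (24.6 − 20.0) / (-285 − 0) = -0.01614
∂h/∂y = (23.6 − 20.0) / (185 − 0) = +0.01946
h(225, 0) = 20.0 + (-0.01614)·(225) + (+0.01946)·(0) = 20.0 -3.632 +0.000 = 16.368 m.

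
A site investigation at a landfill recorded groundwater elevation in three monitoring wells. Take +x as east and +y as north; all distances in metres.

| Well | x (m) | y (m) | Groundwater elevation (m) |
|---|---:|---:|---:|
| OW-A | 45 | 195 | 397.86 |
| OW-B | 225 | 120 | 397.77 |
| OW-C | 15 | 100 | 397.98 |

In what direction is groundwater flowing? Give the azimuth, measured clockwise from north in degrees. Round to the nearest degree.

With h = a·x + b·y + c and OW-A as origin, the differences give:
  180·a + (-75)·b = -0.09
  (-30)·a + (-95)·b = +0.12
Eliminate b (×(-95) and ×(-75), subtract): -19350·a = 17.550 → a = ∂h/∂x = -0.0009070
Back-substitute: b = ∂h/∂y = -0.0009767.
Flow direction (−∇h) has components (+0.0009070 E, +0.0009767 N).
Azimuth = atan2(E, N) = atan2(+0.0009070, +0.0009767) = 42.9° ≈ 043°.

043°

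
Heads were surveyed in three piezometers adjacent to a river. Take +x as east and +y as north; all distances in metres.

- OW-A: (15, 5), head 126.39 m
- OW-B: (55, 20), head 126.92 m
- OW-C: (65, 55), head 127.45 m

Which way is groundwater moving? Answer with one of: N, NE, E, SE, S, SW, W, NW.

SW

Taking OW-A as reference: OW-B−OW-A = (40, 15, +0.53); OW-C−OW-A = (50, 50, +1.06).
Determinant of the coordinate differences = 40·50 − 50·15 = 1250.
∂h/∂x = [(+0.53)·50 − (+1.06)·15] / 1250 = +0.008480
∂h/∂y = [40·(+1.06) − 50·(+0.53)] / 1250 = +0.01272
Flow = −∇h = (-0.008480 east, -0.01272 north), which points southwest.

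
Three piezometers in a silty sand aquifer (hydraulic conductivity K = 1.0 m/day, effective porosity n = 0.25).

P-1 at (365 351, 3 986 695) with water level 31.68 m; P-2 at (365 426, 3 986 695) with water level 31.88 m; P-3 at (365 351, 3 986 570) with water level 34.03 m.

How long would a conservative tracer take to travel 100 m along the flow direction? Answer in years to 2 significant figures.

∂h/∂x = (31.88 − 31.68) / (365426 − 365351) = +0.002667
∂h/∂y = (34.03 − 31.68) / (3986570 − 3986695) = -0.01880
|∇h| = √(0.002667² + -0.01880²) = 0.01899
Seepage velocity v = K·i/n = 1.0 × 0.01899 / 0.25 = 0.07596 m/day.
t = 100 / 0.07596 = 1316 days = 3.6 years.

3.6 years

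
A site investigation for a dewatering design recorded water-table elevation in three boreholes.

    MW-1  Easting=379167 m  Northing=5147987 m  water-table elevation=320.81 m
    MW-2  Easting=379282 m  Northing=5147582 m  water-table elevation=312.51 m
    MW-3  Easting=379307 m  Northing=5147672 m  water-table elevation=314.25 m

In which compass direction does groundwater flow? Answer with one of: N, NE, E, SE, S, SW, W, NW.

S

With h = a·x + b·y + c and MW-1 as origin, the differences give:
  115·a + (-405)·b = -8.30
  140·a + (-315)·b = -6.56
Eliminate b (×(-315) and ×(-405), subtract): 20475·a = -42.300 → a = ∂h/∂x = -0.002066
Back-substitute: b = ∂h/∂y = +0.01991.
Flow = −∇h = (+0.002066 east, -0.01991 north), which points south.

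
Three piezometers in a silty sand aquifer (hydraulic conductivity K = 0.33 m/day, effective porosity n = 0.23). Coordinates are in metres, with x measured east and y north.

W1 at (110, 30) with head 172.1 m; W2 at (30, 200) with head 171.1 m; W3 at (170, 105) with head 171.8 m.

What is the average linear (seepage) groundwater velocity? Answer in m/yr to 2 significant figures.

With h = a·x + b·y + c and W1 as origin, the differences give:
  (-80)·a + 170·b = -1.0
  60·a + 75·b = -0.3
Eliminate b (×75 and ×170, subtract): -16200·a = -24.00 → a = ∂h/∂x = +0.001481
Back-substitute: b = ∂h/∂y = -0.005185.
|∇h| = √(0.001481² + -0.005185²) = 0.005392
Seepage velocity v = K·i/n = 0.33 × 0.005392 / 0.23 = 0.007736 m/day = 2.826 m/yr.

2.8 m/yr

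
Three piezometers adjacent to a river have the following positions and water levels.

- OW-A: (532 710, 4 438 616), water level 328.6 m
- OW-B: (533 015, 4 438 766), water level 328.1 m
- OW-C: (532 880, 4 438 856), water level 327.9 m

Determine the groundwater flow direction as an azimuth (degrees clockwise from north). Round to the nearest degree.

Three-point gradient (reference OW-A): Δ to OW-B = (305, 150, -0.5), Δ to OW-C = (170, 240, -0.7).
∂h/∂x = -0.0003145, ∂h/∂y = -0.002694 (det = 47700).
Flow direction (−∇h) has components (+0.0003145 E, +0.002694 N).
Azimuth = atan2(E, N) = atan2(+0.0003145, +0.002694) = 6.7° ≈ 007°.

007°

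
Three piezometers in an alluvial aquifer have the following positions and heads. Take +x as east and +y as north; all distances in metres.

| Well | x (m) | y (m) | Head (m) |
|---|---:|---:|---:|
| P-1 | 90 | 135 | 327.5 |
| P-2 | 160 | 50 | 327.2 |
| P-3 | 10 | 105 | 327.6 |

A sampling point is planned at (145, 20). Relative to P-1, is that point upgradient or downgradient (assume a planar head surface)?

downgradient

With h = a·x + b·y + c and P-1 as origin, the differences give:
  70·a + (-85)·b = -0.3
  (-80)·a + (-30)·b = +0.1
Eliminate b (×(-30) and ×(-85), subtract): -8900·a = 17.50 → a = ∂h/∂x = -0.001966
Back-substitute: b = ∂h/∂y = +0.001910.
Head at (145, 20) = 327.5 + (-0.001966)·(55) + (+0.001910)·(-115) = 327.17 m.
That is lower than the 327.5 m at P-1, so the point is downgradient.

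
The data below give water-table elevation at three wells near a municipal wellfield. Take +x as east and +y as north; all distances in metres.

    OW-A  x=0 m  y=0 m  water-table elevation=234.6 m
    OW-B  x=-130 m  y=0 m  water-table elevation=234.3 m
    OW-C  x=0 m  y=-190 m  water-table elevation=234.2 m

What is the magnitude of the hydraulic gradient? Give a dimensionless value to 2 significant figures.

0.0031

∂h/∂x = (234.3 − 234.6) / (-130 − 0) = +0.002308
∂h/∂y = (234.2 − 234.6) / (-190 − 0) = +0.002105
|∇h| = √(0.002308² + 0.002105²) = 0.003124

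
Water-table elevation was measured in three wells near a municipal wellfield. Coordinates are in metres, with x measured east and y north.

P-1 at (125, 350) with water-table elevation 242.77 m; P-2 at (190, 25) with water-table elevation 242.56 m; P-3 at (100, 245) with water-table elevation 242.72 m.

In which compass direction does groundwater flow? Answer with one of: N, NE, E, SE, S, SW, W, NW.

Differences from P-1: to P-2 (Δx, Δy, Δh) = (65, -325, -0.21); to P-3 = (-25, -105, -0.05).
Solve a·Δx + b·Δy = Δh: det = 65·(-105) − (-25)·(-325) = -14950.
∂h/∂x = [(-0.21)·(-105) − (-0.05)·(-325)] / -14950 = -0.0003880
∂h/∂y = [65·(-0.05) − (-25)·(-0.21)] / -14950 = +0.0005686
Flow = −∇h = (+0.0003880 east, -0.0005686 north), which points southeast.

SE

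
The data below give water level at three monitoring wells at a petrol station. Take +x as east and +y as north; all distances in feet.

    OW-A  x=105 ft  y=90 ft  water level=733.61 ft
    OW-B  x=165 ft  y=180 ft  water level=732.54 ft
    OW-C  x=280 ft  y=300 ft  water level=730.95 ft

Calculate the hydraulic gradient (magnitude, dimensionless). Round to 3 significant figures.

0.00994

Three-point gradient (reference OW-A): Δ to OW-B = (60, 90, -1.07), Δ to OW-C = (175, 210, -2.66).
∂h/∂x = -0.004667, ∂h/∂y = -0.008778 (det = -3150).
|∇h| = √(-0.004667² + -0.008778²) = 0.009942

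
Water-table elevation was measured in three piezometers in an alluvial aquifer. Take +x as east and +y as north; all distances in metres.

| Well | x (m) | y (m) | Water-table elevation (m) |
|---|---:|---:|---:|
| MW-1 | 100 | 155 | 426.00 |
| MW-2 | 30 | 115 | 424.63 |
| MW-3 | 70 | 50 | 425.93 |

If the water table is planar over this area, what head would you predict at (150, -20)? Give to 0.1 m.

428.2 m

Taking MW-1 as reference: MW-2−MW-1 = (-70, -40, -1.37); MW-3−MW-1 = (-30, -105, -0.07).
Solve a·Δx + b·Δy = Δh: det = (-70)·(-105) − (-30)·(-40) = 6150.
∂h/∂x = [(-1.37)·(-105) − (-0.07)·(-40)] / 6150 = +0.02293
∂h/∂y = [(-70)·(-0.07) − (-30)·(-1.37)] / 6150 = -0.005886
h(150, -20) = 426.00 + (+0.02293)·(50) + (-0.005886)·(-175) = 426.00 +1.147 +1.030 = 428.177 m.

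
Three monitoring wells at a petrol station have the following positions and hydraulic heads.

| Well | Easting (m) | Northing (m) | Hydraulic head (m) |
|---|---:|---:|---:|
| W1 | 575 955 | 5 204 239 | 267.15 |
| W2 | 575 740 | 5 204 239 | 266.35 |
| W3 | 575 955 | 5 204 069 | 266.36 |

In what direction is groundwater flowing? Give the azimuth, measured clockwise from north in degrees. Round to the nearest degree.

∂h/∂x = (266.35 − 267.15) / (575740 − 575955) = +0.003721
∂h/∂y = (266.36 − 267.15) / (5204069 − 5204239) = +0.004647
Flow direction (−∇h) has components (-0.003721 E, -0.004647 N).
Azimuth = atan2(E, N) = atan2(-0.003721, -0.004647) = 218.7° ≈ 219°.

219°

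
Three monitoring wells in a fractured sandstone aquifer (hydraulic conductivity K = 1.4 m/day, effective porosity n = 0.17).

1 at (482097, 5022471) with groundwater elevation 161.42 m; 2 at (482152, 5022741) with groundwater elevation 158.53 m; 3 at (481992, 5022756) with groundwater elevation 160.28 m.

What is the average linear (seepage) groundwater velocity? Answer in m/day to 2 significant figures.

0.12 m/day

With h = a·x + b·y + c and 1 as origin, the differences give:
  55·a + 270·b = -2.89
  (-105)·a + 285·b = -1.14
Eliminate b (×285 and ×270, subtract): 44025·a = -515.850 → a = ∂h/∂x = -0.01172
Back-substitute: b = ∂h/∂y = -0.008317.
|∇h| = √(-0.01172² + -0.008317²) = 0.01437
Seepage velocity v = K·i/n = 1.4 × 0.01437 / 0.17 = 0.1183 m/day.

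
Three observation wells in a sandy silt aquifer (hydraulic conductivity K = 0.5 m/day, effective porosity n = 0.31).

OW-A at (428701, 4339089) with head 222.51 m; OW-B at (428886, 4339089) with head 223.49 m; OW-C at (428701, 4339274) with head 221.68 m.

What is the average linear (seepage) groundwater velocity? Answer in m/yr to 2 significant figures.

∂h/∂x = (223.49 − 222.51) / (428886 − 428701) = +0.005297
∂h/∂y = (221.68 − 222.51) / (4339274 − 4339089) = -0.004486
|∇h| = √(0.005297² + -0.004486²) = 0.006941
Seepage velocity v = K·i/n = 0.5 × 0.006941 / 0.31 = 0.0112 m/day = 4.091 m/yr.

4.1 m/yr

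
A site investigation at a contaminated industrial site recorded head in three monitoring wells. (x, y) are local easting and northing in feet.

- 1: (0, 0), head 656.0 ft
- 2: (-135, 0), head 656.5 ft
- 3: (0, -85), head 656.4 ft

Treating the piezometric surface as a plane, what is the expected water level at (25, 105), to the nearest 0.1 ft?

655.4 ft

∂h/∂x = (656.5 − 656.0) / (-135 − 0) = -0.003704
∂h/∂y = (656.4 − 656.0) / (-85 − 0) = -0.004706
h(25, 105) = 656.0 + (-0.003704)·(25) + (-0.004706)·(105) = 656.0 -0.093 -0.494 = 655.413 ft.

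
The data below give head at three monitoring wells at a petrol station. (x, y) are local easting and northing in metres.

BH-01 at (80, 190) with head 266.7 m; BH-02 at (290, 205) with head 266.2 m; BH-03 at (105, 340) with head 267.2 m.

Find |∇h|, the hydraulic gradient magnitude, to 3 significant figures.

Differences from BH-01: to BH-02 (Δx, Δy, Δh) = (210, 15, -0.5); to BH-03 = (25, 150, +0.5).
Solve a·Δx + b·Δy = Δh: det = 210·150 − 25·15 = 31125.
∂h/∂x = [(-0.5)·150 − (+0.5)·15] / 31125 = -0.002651
∂h/∂y = [210·(+0.5) − 25·(-0.5)] / 31125 = +0.003775
|∇h| = √(-0.002651² + 0.003775²) = 0.004613

0.00461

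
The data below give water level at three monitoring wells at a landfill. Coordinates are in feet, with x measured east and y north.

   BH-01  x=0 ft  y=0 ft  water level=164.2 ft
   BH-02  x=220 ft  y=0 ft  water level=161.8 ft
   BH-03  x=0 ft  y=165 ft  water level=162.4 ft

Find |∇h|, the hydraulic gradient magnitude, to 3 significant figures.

0.0154

∂h/∂x = (161.8 − 164.2) / (220 − 0) = -0.01091
∂h/∂y = (162.4 − 164.2) / (165 − 0) = -0.01091
|∇h| = √(-0.01091² + -0.01091²) = 0.01543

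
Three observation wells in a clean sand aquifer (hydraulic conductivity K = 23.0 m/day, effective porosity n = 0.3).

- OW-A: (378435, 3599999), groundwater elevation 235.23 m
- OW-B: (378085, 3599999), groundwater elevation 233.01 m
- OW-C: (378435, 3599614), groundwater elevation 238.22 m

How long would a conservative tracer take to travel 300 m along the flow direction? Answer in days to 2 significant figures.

∂h/∂x = (233.01 − 235.23) / (378085 − 378435) = +0.006343
∂h/∂y = (238.22 − 235.23) / (3599614 − 3599999) = -0.007766
|∇h| = √(0.006343² + -0.007766²) = 0.01003
Seepage velocity v = K·i/n = 23.0 × 0.01003 / 0.3 = 0.769 m/day.
t = 300 / 0.769 = 390.1 days.

390 days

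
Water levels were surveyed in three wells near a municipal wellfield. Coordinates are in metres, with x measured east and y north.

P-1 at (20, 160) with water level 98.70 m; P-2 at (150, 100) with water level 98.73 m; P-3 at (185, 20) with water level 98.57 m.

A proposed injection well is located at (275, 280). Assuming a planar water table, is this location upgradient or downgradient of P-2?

With h = a·x + b·y + c and P-1 as origin, the differences give:
  130·a + (-60)·b = +0.03
  165·a + (-140)·b = -0.13
Eliminate b (×(-140) and ×(-60), subtract): -8300·a = -12.000 → a = ∂h/∂x = +0.001446
Back-substitute: b = ∂h/∂y = +0.002633.
Head at (275, 280) = 98.70 + (+0.001446)·(255) + (+0.002633)·(120) = 99.38 m.
That is higher than the 98.73 m at P-2, so the point is upgradient.

upgradient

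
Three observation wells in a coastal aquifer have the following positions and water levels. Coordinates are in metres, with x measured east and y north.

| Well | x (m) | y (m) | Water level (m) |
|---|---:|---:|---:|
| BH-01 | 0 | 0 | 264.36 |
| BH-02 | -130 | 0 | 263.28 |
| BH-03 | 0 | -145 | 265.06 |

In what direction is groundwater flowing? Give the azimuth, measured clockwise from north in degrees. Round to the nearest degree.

∂h/∂x = (263.28 − 264.36) / (-130 − 0) = +0.008308
∂h/∂y = (265.06 − 264.36) / (-145 − 0) = -0.004828
Flow direction (−∇h) has components (-0.008308 E, +0.004828 N).
Azimuth = atan2(E, N) = atan2(-0.008308, +0.004828) = 300.2° ≈ 300°.

300°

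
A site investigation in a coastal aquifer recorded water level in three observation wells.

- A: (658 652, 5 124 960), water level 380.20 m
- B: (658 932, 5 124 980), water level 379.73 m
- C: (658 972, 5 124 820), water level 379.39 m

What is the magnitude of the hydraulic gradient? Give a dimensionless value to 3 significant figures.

Taking A as reference: B−A = (280, 20, -0.47); C−A = (320, -140, -0.81).
Determinant of the coordinate differences = 280·(-140) − 320·20 = -45600.
∂h/∂x = [(-0.47)·(-140) − (-0.81)·20] / -45600 = -0.001798
∂h/∂y = [280·(-0.81) − 320·(-0.47)] / -45600 = +0.001675
|∇h| = √(-0.001798² + 0.001675²) = 0.002457

0.00246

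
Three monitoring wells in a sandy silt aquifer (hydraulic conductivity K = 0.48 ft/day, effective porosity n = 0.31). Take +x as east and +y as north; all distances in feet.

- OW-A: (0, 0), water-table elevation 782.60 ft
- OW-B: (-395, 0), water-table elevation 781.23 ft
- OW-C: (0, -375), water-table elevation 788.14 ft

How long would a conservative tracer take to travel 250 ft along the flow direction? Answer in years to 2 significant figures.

∂h/∂x = (781.23 − 782.60) / (-395 − 0) = +0.003468
∂h/∂y = (788.14 − 782.60) / (-375 − 0) = -0.01477
|∇h| = √(0.003468² + -0.01477²) = 0.01517
Seepage velocity v = K·i/n = 0.48 × 0.01517 / 0.31 = 0.02349 ft/day.
t = 250 / 0.02349 = 1.064e+04 days = 29.1 years.

29 years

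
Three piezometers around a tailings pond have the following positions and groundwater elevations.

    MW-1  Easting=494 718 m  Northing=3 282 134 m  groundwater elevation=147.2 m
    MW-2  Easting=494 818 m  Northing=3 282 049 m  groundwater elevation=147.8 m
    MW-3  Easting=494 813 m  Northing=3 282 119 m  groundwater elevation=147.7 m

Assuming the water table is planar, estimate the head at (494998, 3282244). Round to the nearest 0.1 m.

148.5 m

With h = a·x + b·y + c and MW-1 as origin, the differences give:
  100·a + (-85)·b = +0.6
  95·a + (-15)·b = +0.5
Eliminate b (×(-15) and ×(-85), subtract): 6575·a = 33.50 → a = ∂h/∂x = +0.005095
Back-substitute: b = ∂h/∂y = -0.001065.
h(494998, 3282244) = 147.2 + (+0.005095)·(280) + (-0.001065)·(110) = 147.2 +1.427 -0.117 = 148.510 m.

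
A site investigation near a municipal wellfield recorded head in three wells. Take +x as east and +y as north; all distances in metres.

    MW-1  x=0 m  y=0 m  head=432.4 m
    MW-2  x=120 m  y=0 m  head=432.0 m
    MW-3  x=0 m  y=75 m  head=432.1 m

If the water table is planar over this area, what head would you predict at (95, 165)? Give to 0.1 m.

∂h/∂x = (432.0 − 432.4) / (120 − 0) = -0.003333
∂h/∂y = (432.1 − 432.4) / (75 − 0) = -0.004000
h(95, 165) = 432.4 + (-0.003333)·(95) + (-0.004000)·(165) = 432.4 -0.317 -0.660 = 431.423 m.

431.4 m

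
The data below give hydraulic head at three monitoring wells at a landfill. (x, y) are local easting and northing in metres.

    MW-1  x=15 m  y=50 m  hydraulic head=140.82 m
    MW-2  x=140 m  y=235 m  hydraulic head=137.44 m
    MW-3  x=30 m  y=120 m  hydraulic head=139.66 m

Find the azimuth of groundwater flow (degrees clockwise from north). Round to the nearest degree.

013°

Taking MW-1 as reference: MW-2−MW-1 = (125, 185, -3.38); MW-3−MW-1 = (15, 70, -1.16).
Solve a·Δx + b·Δy = Δh: det = 125·70 − 15·185 = 5975.
∂h/∂x = [(-3.38)·70 − (-1.16)·185] / 5975 = -0.003682
∂h/∂y = [125·(-1.16) − 15·(-3.38)] / 5975 = -0.01578
Flow direction (−∇h) has components (+0.003682 E, +0.01578 N).
Azimuth = atan2(E, N) = atan2(+0.003682, +0.01578) = 13.1° ≈ 013°.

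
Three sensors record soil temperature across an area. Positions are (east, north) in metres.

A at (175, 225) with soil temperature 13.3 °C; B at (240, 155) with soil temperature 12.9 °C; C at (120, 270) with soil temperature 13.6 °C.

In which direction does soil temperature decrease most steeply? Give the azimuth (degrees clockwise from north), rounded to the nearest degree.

130°

With T = a·x + b·y + c and A as origin, the differences give:
  65·a + (-70)·b = -0.4
  (-55)·a + 45·b = +0.3
Eliminate b (×45 and ×(-70), subtract): -925·a = 3.00 → a = ∂T/∂x = -0.003243
Back-substitute: b = ∂T/∂y = +0.002703.
Steepest decrease is along −∇f: components (+0.003243 E, -0.002703 N).
Azimuth = atan2(+0.003243, -0.002703) = 129.8° ≈ 130°.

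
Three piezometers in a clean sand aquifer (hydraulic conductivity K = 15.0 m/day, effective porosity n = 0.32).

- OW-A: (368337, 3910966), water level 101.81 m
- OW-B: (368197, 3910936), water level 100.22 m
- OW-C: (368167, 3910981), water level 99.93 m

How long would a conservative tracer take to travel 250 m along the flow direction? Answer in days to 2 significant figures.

480 days

Differences from OW-A: to OW-B (Δx, Δy, Δh) = (-140, -30, -1.59); to OW-C = (-170, 15, -1.88).
Solve a·Δx + b·Δy = Δh: det = (-140)·15 − (-170)·(-30) = -7200.
∂h/∂x = [(-1.59)·15 − (-1.88)·(-30)] / -7200 = +0.01115
∂h/∂y = [(-140)·(-1.88) − (-170)·(-1.59)] / -7200 = +0.0009861
|∇h| = √(0.01115² + 0.0009861²) = 0.01119
Seepage velocity v = K·i/n = 15.0 × 0.01119 / 0.32 = 0.5245 m/day.
t = 250 / 0.5245 = 476.6 days.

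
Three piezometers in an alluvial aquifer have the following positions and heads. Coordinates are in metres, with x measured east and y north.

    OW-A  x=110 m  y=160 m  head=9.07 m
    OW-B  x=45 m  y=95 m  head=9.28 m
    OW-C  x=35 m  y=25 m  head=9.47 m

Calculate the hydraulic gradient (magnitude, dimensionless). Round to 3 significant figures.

0.00270

Differences from OW-A: to OW-B (Δx, Δy, Δh) = (-65, -65, +0.21); to OW-C = (-75, -135, +0.40).
Solve a·Δx + b·Δy = Δh: det = (-65)·(-135) − (-75)·(-65) = 3900.
∂h/∂x = [(+0.21)·(-135) − (+0.40)·(-65)] / 3900 = -0.0006026
∂h/∂y = [(-65)·(+0.40) − (-75)·(+0.21)] / 3900 = -0.002628
|∇h| = √(-0.0006026² + -0.002628²) = 0.002696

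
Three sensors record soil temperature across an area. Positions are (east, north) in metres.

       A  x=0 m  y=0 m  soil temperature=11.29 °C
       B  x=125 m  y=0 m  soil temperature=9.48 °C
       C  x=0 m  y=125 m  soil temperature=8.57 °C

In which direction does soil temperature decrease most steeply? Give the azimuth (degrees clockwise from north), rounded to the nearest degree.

034°

∂T/∂x = (9.48 − 11.29) / (125 − 0) = -0.01448
∂T/∂y = (8.57 − 11.29) / (125 − 0) = -0.02176
Steepest decrease is along −∇f: components (+0.01448 E, +0.02176 N).
Azimuth = atan2(+0.01448, +0.02176) = 33.6° ≈ 034°.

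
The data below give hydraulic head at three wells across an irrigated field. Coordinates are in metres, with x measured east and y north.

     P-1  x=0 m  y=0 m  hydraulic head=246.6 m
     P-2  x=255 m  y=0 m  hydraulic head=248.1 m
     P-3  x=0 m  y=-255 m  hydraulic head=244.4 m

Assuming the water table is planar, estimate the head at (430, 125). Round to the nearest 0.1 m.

250.2 m

∂h/∂x = (248.1 − 246.6) / (255 − 0) = +0.005882
∂h/∂y = (244.4 − 246.6) / (-255 − 0) = +0.008627
h(430, 125) = 246.6 + (+0.005882)·(430) + (+0.008627)·(125) = 246.6 +2.529 +1.078 = 250.208 m.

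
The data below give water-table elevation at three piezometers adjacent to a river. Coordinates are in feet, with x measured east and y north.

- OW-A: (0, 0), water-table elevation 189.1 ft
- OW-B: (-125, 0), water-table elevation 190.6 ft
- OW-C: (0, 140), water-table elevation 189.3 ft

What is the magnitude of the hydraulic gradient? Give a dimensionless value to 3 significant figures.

0.0121

∂h/∂x = (190.6 − 189.1) / (-125 − 0) = -0.01200
∂h/∂y = (189.3 − 189.1) / (140 − 0) = +0.001429
|∇h| = √(-0.01200² + 0.001429²) = 0.01208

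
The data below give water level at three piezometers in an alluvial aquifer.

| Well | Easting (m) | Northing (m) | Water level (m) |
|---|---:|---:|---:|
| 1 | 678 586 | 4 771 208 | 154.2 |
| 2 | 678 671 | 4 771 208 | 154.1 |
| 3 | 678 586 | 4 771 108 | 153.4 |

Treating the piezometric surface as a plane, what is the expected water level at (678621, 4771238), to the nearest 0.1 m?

154.4 m

∂h/∂x = (154.1 − 154.2) / (678671 − 678586) = -0.001176
∂h/∂y = (153.4 − 154.2) / (4771108 − 4771208) = +0.008000
h(678621, 4771238) = 154.2 + (-0.001176)·(35) + (+0.008000)·(30) = 154.2 -0.041 +0.240 = 154.399 m.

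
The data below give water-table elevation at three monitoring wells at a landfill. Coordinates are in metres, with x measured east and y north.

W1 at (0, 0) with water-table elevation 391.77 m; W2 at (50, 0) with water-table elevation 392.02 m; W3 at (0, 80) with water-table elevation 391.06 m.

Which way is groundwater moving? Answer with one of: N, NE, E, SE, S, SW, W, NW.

NW

∂h/∂x = (392.02 − 391.77) / (50 − 0) = +0.005000
∂h/∂y = (391.06 − 391.77) / (80 − 0) = -0.008875
Flow = −∇h = (-0.005000 east, +0.008875 north), which points northwest.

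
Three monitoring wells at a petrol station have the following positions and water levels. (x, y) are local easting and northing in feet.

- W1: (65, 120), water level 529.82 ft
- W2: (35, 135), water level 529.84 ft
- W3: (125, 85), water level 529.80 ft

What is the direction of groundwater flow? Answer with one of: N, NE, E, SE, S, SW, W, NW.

NE

Differences from W1: to W2 (Δx, Δy, Δh) = (-30, 15, +0.02); to W3 = (60, -35, -0.02).
Solve a·Δx + b·Δy = Δh: det = (-30)·(-35) − 60·15 = 150.
∂h/∂x = [(+0.02)·(-35) − (-0.02)·15] / 150 = -0.002667
∂h/∂y = [(-30)·(-0.02) − 60·(+0.02)] / 150 = -0.004000
Flow = −∇h = (+0.002667 east, +0.004000 north), which points northeast.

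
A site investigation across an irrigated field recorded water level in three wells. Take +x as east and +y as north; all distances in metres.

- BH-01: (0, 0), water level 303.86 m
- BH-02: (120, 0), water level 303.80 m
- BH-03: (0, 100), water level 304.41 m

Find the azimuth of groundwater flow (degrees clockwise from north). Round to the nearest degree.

175°

∂h/∂x = (303.80 − 303.86) / (120 − 0) = -0.0005000
∂h/∂y = (304.41 − 303.86) / (100 − 0) = +0.005500
Flow direction (−∇h) has components (+0.0005000 E, -0.005500 N).
Azimuth = atan2(E, N) = atan2(+0.0005000, -0.005500) = 174.8° ≈ 175°.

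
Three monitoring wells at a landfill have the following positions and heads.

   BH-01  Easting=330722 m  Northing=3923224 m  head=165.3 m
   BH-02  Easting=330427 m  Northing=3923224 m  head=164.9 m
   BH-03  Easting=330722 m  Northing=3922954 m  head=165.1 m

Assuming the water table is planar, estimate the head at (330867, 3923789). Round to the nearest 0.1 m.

∂h/∂x = (164.9 − 165.3) / (330427 − 330722) = +0.001356
∂h/∂y = (165.1 − 165.3) / (3922954 − 3923224) = +0.0007407
h(330867, 3923789) = 165.3 + (+0.001356)·(145) + (+0.0007407)·(565) = 165.3 +0.197 +0.419 = 165.915 m.

165.9 m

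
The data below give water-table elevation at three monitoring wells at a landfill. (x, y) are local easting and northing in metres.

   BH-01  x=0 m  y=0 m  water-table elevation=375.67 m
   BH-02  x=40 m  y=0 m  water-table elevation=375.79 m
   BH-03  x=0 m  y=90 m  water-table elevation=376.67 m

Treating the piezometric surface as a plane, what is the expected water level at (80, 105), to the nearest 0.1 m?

377.1 m

∂h/∂x = (375.79 − 375.67) / (40 − 0) = +0.003000
∂h/∂y = (376.67 − 375.67) / (90 − 0) = +0.01111
h(80, 105) = 375.67 + (+0.003000)·(80) + (+0.01111)·(105) = 375.67 +0.240 +1.167 = 377.077 m.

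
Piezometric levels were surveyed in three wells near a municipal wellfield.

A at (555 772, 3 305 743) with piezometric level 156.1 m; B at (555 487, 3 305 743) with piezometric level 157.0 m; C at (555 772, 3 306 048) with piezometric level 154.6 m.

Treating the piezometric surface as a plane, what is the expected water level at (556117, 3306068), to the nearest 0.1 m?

153.4 m

∂h/∂x = (157.0 − 156.1) / (555487 − 555772) = -0.003158
∂h/∂y = (154.6 − 156.1) / (3306048 − 3305743) = -0.004918
h(556117, 3306068) = 156.1 + (-0.003158)·(345) + (-0.004918)·(325) = 156.1 -1.089 -1.598 = 153.412 m.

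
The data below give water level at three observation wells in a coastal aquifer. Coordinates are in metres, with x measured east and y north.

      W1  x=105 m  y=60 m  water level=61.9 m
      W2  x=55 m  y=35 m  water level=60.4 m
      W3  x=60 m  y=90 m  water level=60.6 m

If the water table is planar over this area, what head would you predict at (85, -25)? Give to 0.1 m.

Taking W1 as reference: W2−W1 = (-50, -25, -1.5); W3−W1 = (-45, 30, -1.3).
Solve a·Δx + b·Δy = Δh: det = (-50)·30 − (-45)·(-25) = -2625.
∂h/∂x = [(-1.5)·30 − (-1.3)·(-25)] / -2625 = +0.02952
∂h/∂y = [(-50)·(-1.3) − (-45)·(-1.5)] / -2625 = +0.0009524
h(85, -25) = 61.9 + (+0.02952)·(-20) + (+0.0009524)·(-85) = 61.9 -0.590 -0.081 = 61.229 m.

61.2 m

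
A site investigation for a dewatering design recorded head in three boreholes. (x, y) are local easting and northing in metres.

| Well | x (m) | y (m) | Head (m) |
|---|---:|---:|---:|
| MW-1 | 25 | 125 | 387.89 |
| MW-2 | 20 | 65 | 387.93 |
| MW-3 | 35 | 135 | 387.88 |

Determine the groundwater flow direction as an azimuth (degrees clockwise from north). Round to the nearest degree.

With h = a·x + b·y + c and MW-1 as origin, the differences give:
  (-5)·a + (-60)·b = +0.04
  10·a + 10·b = -0.01
Eliminate b (×10 and ×(-60), subtract): 550·a = -0.200 → a = ∂h/∂x = -0.0003636
Back-substitute: b = ∂h/∂y = -0.0006364.
Flow direction (−∇h) has components (+0.0003636 E, +0.0006364 N).
Azimuth = atan2(E, N) = atan2(+0.0003636, +0.0006364) = 29.7° ≈ 030°.

030°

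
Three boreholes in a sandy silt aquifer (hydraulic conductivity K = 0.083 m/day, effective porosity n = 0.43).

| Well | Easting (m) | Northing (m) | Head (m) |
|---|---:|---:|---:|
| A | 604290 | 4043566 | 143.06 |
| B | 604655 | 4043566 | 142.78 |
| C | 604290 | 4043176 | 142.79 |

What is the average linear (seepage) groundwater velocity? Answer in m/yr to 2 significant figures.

0.073 m/yr

∂h/∂x = (142.78 − 143.06) / (604655 − 604290) = -0.0007671
∂h/∂y = (142.79 − 143.06) / (4043176 − 4043566) = +0.0006923
|∇h| = √(-0.0007671² + 0.0006923²) = 0.001033
Seepage velocity v = K·i/n = 0.083 × 0.001033 / 0.43 = 0.0001994 m/day = 0.07283 m/yr.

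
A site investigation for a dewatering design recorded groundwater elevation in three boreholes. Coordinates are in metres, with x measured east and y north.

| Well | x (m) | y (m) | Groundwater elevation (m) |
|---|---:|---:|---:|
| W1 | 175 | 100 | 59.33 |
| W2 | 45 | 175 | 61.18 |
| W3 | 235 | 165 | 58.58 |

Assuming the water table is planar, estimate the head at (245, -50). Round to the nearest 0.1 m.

58.2 m

Differences from W1: to W2 (Δx, Δy, Δh) = (-130, 75, +1.85); to W3 = (60, 65, -0.75).
Determinant of the coordinate differences = (-130)·65 − 60·75 = -12950.
∂h/∂x = [(+1.85)·65 − (-0.75)·75] / -12950 = -0.01363
∂h/∂y = [(-130)·(-0.75) − 60·(+1.85)] / -12950 = +0.001042
h(245, -50) = 59.33 + (-0.01363)·(70) + (+0.001042)·(-150) = 59.33 -0.954 -0.156 = 58.220 m.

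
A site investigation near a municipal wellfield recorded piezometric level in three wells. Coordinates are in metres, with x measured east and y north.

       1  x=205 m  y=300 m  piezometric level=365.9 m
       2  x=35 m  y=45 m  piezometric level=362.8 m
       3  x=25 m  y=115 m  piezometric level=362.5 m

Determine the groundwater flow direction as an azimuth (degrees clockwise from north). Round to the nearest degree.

Differences from 1: to 2 (Δx, Δy, Δh) = (-170, -255, -3.1); to 3 = (-180, -185, -3.4).
Determinant of the coordinate differences = (-170)·(-185) − (-180)·(-255) = -14450.
∂h/∂x = [(-3.1)·(-185) − (-3.4)·(-255)] / -14450 = +0.02031
∂h/∂y = [(-170)·(-3.4) − (-180)·(-3.1)] / -14450 = -0.001384
Flow direction (−∇h) has components (-0.02031 E, +0.001384 N).
Azimuth = atan2(E, N) = atan2(-0.02031, +0.001384) = 273.9° ≈ 274°.

274°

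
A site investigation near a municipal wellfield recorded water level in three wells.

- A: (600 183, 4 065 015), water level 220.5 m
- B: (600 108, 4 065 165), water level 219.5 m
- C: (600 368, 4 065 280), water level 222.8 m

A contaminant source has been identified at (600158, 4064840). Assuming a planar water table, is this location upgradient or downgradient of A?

downgradient

Differences from A: to B (Δx, Δy, Δh) = (-75, 150, -1.0); to C = (185, 265, +2.3).
Solve a·Δx + b·Δy = Δh: det = (-75)·265 − 185·150 = -47625.
∂h/∂x = [(-1.0)·265 − (+2.3)·150] / -47625 = +0.01281
∂h/∂y = [(-75)·(+2.3) − 185·(-1.0)] / -47625 = -0.0002625
Head at (600158, 4064840) = 220.5 + (+0.01281)·(-25) + (-0.0002625)·(-175) = 220.23 m.
That is lower than the 220.5 m at A, so the point is downgradient.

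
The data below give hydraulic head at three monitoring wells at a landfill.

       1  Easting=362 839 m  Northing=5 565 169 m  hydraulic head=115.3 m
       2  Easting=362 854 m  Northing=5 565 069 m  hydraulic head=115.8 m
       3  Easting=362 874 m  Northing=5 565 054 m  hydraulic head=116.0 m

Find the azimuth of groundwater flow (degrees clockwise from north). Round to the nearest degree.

With h = a·x + b·y + c and 1 as origin, the differences give:
  15·a + (-100)·b = +0.5
  35·a + (-115)·b = +0.7
Eliminate b (×(-115) and ×(-100), subtract): 1775·a = 12.50 → a = ∂h/∂x = +0.007042
Back-substitute: b = ∂h/∂y = -0.003944.
Flow direction (−∇h) has components (-0.007042 E, +0.003944 N).
Azimuth = atan2(E, N) = atan2(-0.007042, +0.003944) = 299.2° ≈ 299°.

299°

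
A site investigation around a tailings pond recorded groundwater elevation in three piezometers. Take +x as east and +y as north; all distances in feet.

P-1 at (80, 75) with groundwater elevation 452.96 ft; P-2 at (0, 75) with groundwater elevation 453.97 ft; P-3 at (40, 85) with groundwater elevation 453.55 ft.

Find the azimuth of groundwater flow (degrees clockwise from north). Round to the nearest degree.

124°

Differences from P-1: to P-2 (Δx, Δy, Δh) = (-80, 0, +1.01); to P-3 = (-40, 10, +0.59).
Solve a·Δx + b·Δy = Δh: det = (-80)·10 − (-40)·0 = -800.
∂h/∂x = [(+1.01)·10 − (+0.59)·0] / -800 = -0.01263
∂h/∂y = [(-80)·(+0.59) − (-40)·(+1.01)] / -800 = +0.008500
Flow direction (−∇h) has components (+0.01263 E, -0.008500 N).
Azimuth = atan2(E, N) = atan2(+0.01263, -0.008500) = 124.0° ≈ 124°.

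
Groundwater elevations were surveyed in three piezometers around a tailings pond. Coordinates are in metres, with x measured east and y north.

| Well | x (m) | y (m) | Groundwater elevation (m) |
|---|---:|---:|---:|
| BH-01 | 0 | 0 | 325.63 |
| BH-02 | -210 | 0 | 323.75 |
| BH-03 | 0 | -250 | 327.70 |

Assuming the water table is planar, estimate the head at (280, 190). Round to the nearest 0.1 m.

326.6 m

∂h/∂x = (323.75 − 325.63) / (-210 − 0) = +0.008952
∂h/∂y = (327.70 − 325.63) / (-250 − 0) = -0.008280
h(280, 190) = 325.63 + (+0.008952)·(280) + (-0.008280)·(190) = 325.63 +2.507 -1.573 = 326.563 m.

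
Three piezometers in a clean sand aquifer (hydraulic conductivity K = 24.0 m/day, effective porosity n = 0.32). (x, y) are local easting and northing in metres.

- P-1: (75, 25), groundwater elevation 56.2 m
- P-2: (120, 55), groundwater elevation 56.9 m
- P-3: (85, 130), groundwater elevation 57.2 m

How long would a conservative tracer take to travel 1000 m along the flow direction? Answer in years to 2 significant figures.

Three-point gradient (reference P-1): Δ to P-2 = (45, 30, +0.7), Δ to P-3 = (10, 105, +1.0).
∂h/∂x = +0.009831, ∂h/∂y = +0.008588 (det = 4425).
|∇h| = √(0.009831² + 0.008588²) = 0.01305
Seepage velocity v = K·i/n = 24.0 × 0.01305 / 0.32 = 0.9788 m/day.
t = 1000 / 0.9788 = 1022 days = 2.8 years.

2.8 years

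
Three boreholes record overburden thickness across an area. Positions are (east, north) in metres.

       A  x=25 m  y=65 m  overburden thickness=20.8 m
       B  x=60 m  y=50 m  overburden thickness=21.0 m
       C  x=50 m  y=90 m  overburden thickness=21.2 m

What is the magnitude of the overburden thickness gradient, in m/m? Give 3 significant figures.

Differences from A: to B (Δx, Δy, Δh) = (35, -15, +0.2); to C = (25, 25, +0.4).
Determinant of the coordinate differences = 35·25 − 25·(-15) = 1250.
∂d/∂x = [(+0.2)·25 − (+0.4)·(-15)] / 1250 = +0.008800
∂d/∂y = [35·(+0.4) − 25·(+0.2)] / 1250 = +0.007200
|∇f| = √(0.008800² + 0.007200²) = 0.01137 m/m

0.0114 m/m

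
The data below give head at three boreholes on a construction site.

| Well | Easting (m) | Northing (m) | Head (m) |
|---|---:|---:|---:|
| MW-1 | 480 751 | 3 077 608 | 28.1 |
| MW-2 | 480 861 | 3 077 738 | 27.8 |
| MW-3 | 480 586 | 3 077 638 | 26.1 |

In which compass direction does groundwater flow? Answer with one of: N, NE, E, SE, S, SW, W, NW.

Taking MW-1 as reference: MW-2−MW-1 = (110, 130, -0.3); MW-3−MW-1 = (-165, 30, -2.0).
Determinant of the coordinate differences = 110·30 − (-165)·130 = 24750.
∂h/∂x = [(-0.3)·30 − (-2.0)·130] / 24750 = +0.01014
∂h/∂y = [110·(-2.0) − (-165)·(-0.3)] / 24750 = -0.01089
Flow = −∇h = (-0.01014 east, +0.01089 north), which points northwest.

NW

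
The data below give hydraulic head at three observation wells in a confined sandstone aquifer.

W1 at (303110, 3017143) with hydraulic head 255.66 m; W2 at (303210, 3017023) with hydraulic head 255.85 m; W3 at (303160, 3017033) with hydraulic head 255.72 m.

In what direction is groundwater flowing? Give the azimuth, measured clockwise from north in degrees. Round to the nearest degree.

With h = a·x + b·y + c and W1 as origin, the differences give:
  100·a + (-120)·b = +0.19
  50·a + (-110)·b = +0.06
Eliminate b (×(-110) and ×(-120), subtract): -5000·a = -13.700 → a = ∂h/∂x = +0.002740
Back-substitute: b = ∂h/∂y = +0.0007000.
Flow direction (−∇h) has components (-0.002740 E, -0.0007000 N).
Azimuth = atan2(E, N) = atan2(-0.002740, -0.0007000) = 255.7° ≈ 256°.

256°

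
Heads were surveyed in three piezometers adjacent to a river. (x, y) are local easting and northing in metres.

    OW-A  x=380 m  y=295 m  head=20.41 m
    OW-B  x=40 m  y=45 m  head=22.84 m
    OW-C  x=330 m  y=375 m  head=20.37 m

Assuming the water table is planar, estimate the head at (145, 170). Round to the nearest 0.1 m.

21.9 m

Taking OW-A as reference: OW-B−OW-A = (-340, -250, +2.43); OW-C−OW-A = (-50, 80, -0.04).
Determinant of the coordinate differences = (-340)·80 − (-50)·(-250) = -39700.
∂h/∂x = [(+2.43)·80 − (-0.04)·(-250)] / -39700 = -0.004645
∂h/∂y = [(-340)·(-0.04) − (-50)·(+2.43)] / -39700 = -0.003403
h(145, 170) = 20.41 + (-0.004645)·(-235) + (-0.003403)·(-125) = 20.41 +1.092 +0.425 = 21.927 m.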